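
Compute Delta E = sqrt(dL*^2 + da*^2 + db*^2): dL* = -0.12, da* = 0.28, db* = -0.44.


Formula: Delta E = sqrt(dL*^2 + da*^2 + db*^2)
Step 1: dL*^2 = (-0.12)^2 = 0.0144
Step 2: da*^2 = 0.28^2 = 0.0784
Step 3: db*^2 = (-0.44)^2 = 0.1936
Step 4: Sum = 0.0144 + 0.0784 + 0.1936 = 0.2864
Step 5: Delta E = sqrt(0.2864) = 0.54

0.54 Delta E


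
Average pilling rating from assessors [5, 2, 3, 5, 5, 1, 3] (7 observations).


Formula: Mean = sum / count
Sum = 5 + 2 + 3 + 5 + 5 + 1 + 3 = 24
Mean = 24 / 7 = 3.4

3.4


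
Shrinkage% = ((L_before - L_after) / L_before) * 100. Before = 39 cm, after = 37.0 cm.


Formula: Shrinkage% = ((L_before - L_after) / L_before) * 100
Step 1: Shrinkage = 39 - 37.0 = 2.0 cm
Step 2: Shrinkage% = (2.0 / 39) * 100
Step 3: Shrinkage% = 0.051282 * 100 = 5.1282% ≈ 5.1%

5.1%


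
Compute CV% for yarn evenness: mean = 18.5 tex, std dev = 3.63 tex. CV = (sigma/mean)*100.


Formula: CV% = (standard deviation / mean) * 100
Step 1: Ratio = 3.63 / 18.5 = 0.196216
Step 2: CV% = 0.196216 * 100 = 19.6216% ≈ 19.6%

19.6%


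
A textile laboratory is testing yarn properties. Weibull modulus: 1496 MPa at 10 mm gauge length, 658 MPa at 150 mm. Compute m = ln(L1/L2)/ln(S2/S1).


Formula: m = ln(L1/L2) / ln(S2/S1)
Step 1: ln(L1/L2) = ln(10/150) = -2.70805
Step 2: S2/S1 = 658/1496 = 0.43984
Step 3: ln(S2/S1) = ln(0.43984) = -0.82134
Step 4: m = -2.70805 / -0.82134 = 3.30

3.30 (Weibull m)


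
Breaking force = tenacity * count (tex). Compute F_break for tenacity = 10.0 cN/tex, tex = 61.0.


Formula: Breaking force = Tenacity * Linear density
F = 10.0 cN/tex * 61.0 tex
F = 610.00 cN

610.00 cN


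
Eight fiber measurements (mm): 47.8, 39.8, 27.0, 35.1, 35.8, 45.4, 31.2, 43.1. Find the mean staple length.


Formula: Mean = sum of lengths / count
Sum = 47.8 + 39.8 + 27.0 + 35.1 + 35.8 + 45.4 + 31.2 + 43.1
Sum = 305.2 mm
Mean = 305.2 / 8 = 38.15 mm

38.15 mm


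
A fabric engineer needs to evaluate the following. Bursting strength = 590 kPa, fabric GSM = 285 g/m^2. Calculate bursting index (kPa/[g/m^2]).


Formula: Bursting Index = Bursting Strength / Fabric GSM
BI = 590 kPa / 285 g/m^2
BI = 2.070 kPa/(g/m^2)

2.070 kPa/(g/m^2)


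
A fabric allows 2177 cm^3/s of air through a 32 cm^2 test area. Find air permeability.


Formula: Air Permeability = Airflow / Test Area
AP = 2177 cm^3/s / 32 cm^2
AP = 68.0 cm^3/s/cm^2

68.0 cm^3/s/cm^2


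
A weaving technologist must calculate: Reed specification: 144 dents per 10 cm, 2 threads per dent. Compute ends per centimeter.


Formula: EPC = (dents per 10 cm * ends per dent) / 10
Step 1: Total ends per 10 cm = 144 * 2 = 288
Step 2: EPC = 288 / 10 = 28.8 ends/cm

28.8 ends/cm


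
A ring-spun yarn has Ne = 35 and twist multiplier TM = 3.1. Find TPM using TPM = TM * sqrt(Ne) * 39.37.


Formula: TPM = TM * sqrt(Ne) * 39.37
Step 1: sqrt(Ne) = sqrt(35) = 5.9161
Step 2: TM * sqrt(Ne) = 3.1 * 5.9161 = 18.3399
Step 3: TPM = 18.3399 * 39.37 = 722 twists/m

722 twists/m


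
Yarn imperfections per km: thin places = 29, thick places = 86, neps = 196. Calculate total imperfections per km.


Formula: Total = thin places + thick places + neps
Total = 29 + 86 + 196
Total = 311 imperfections/km

311 imperfections/km


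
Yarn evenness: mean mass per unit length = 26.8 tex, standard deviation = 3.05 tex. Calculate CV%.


Formula: CV% = (standard deviation / mean) * 100
Step 1: Ratio = 3.05 / 26.8 = 0.113806
Step 2: CV% = 0.113806 * 100 = 11.3806% ≈ 11.4%

11.4%


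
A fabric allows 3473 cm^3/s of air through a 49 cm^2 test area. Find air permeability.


Formula: Air Permeability = Airflow / Test Area
AP = 3473 cm^3/s / 49 cm^2
AP = 70.9 cm^3/s/cm^2

70.9 cm^3/s/cm^2


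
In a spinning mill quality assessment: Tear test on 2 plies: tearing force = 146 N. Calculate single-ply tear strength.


Formula: Per-ply strength = Total force / Number of plies
Per-ply = 146 N / 2
Per-ply = 73 N

73 N


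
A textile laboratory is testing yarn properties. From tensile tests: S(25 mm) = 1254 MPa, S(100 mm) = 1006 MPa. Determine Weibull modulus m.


Formula: m = ln(L1/L2) / ln(S2/S1)
Step 1: ln(L1/L2) = ln(25/100) = -1.38629
Step 2: S2/S1 = 1006/1254 = 0.80223
Step 3: ln(S2/S1) = ln(0.80223) = -0.22036
Step 4: m = -1.38629 / -0.22036 = 6.29

6.29 (Weibull m)


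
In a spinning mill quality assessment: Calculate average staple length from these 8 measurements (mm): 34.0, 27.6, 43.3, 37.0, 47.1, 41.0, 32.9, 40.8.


Formula: Mean = sum of lengths / count
Sum = 34.0 + 27.6 + 43.3 + 37.0 + 47.1 + 41.0 + 32.9 + 40.8
Sum = 303.7 mm
Mean = 303.7 / 8 = 37.96 mm

37.96 mm


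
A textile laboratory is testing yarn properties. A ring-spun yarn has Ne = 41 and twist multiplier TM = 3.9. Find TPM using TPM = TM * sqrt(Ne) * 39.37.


Formula: TPM = TM * sqrt(Ne) * 39.37
Step 1: sqrt(Ne) = sqrt(41) = 6.4031
Step 2: TM * sqrt(Ne) = 3.9 * 6.4031 = 24.9721
Step 3: TPM = 24.9721 * 39.37 = 983 twists/m

983 twists/m


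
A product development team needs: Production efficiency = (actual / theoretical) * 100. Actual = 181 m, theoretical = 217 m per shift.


Formula: Efficiency% = (Actual output / Theoretical output) * 100
Efficiency% = (181 / 217) * 100
Efficiency% = 0.834101 * 100 = 83.4101% ≈ 83.4%

83.4%


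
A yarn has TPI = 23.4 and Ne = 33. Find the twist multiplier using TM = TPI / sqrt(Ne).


Formula: TM = TPI / sqrt(Ne)
Step 1: sqrt(Ne) = sqrt(33) = 5.7446
Step 2: TM = 23.4 / 5.7446 = 4.07

4.07 TM


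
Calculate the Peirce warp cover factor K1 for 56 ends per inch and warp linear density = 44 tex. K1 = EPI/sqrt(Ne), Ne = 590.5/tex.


Formula: K1 = EPI / sqrt(Ne), with Ne = 590.5 / tex_warp
Step 1: Ne = 590.5 / 44 = 13.42
Step 2: sqrt(Ne) = sqrt(13.42) = 3.6633
Step 3: K1 = 56 / 3.6633 = 15.3

15.3


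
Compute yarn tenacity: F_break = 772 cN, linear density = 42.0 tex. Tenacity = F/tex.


Formula: Tenacity = Breaking force / Linear density
Tenacity = 772 cN / 42.0 tex
Tenacity = 18.38 cN/tex

18.38 cN/tex


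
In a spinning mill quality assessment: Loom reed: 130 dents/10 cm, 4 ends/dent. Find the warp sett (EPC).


Formula: EPC = (dents per 10 cm * ends per dent) / 10
Step 1: Total ends per 10 cm = 130 * 4 = 520
Step 2: EPC = 520 / 10 = 52.0 ends/cm

52.0 ends/cm


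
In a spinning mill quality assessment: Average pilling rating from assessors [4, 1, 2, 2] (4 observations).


Formula: Mean = sum / count
Sum = 4 + 1 + 2 + 2 = 9
Mean = 9 / 4 = 2.3

2.3


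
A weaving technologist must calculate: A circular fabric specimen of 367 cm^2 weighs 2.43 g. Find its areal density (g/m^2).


Formula: GSM = mass_g / area_m2
Step 1: Convert area: 367 cm^2 = 367 / 10000 = 0.0367 m^2
Step 2: GSM = 2.43 g / 0.0367 m^2 = 66.2 g/m^2

66.2 g/m^2


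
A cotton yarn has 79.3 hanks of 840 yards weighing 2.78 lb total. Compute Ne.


Formula: Ne = hanks / mass_lb
Substituting: Ne = 79.3 / 2.78
Ne = 28.5

28.5 Ne


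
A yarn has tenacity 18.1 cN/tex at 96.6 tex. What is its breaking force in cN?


Formula: Breaking force = Tenacity * Linear density
F = 18.1 cN/tex * 96.6 tex
F = 1748.46 cN

1748.46 cN


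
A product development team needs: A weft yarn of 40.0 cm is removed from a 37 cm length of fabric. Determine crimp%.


Formula: Crimp% = ((L_yarn - L_fabric) / L_fabric) * 100
Step 1: Extension = 40.0 - 37 = 3.0 cm
Step 2: Crimp% = (3.0 / 37) * 100
Step 3: Crimp% = 0.081081 * 100 = 8.1081% ≈ 8.1%

8.1%


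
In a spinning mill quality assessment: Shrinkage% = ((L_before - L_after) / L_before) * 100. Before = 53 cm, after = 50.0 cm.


Formula: Shrinkage% = ((L_before - L_after) / L_before) * 100
Step 1: Shrinkage = 53 - 50.0 = 3.0 cm
Step 2: Shrinkage% = (3.0 / 53) * 100
Step 3: Shrinkage% = 0.056604 * 100 = 5.6604% ≈ 5.7%

5.7%


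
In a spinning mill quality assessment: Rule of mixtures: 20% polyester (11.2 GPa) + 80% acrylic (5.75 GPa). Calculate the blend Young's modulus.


Formula: Blend property = (fraction_A * property_A) + (fraction_B * property_B)
Step 1: Contribution A = 20/100 * 11.2 GPa = 2.24 GPa
Step 2: Contribution B = 80/100 * 5.75 GPa = 4.6 GPa
Step 3: Blend Young's modulus = 2.24 + 4.6 = 6.84 GPa

6.84 GPa


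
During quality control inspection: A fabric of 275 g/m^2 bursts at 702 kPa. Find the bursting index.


Formula: Bursting Index = Bursting Strength / Fabric GSM
BI = 702 kPa / 275 g/m^2
BI = 2.553 kPa/(g/m^2)

2.553 kPa/(g/m^2)


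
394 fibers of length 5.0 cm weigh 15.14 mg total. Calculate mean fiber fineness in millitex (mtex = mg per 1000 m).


Formula: fineness (mtex) = mass (mg) / total length (km) = (mass_mg / total_length_m) * 1000
Step 1: Convert fiber length: 5.0 cm = 0.05 m
Step 2: Total fiber length = 394 * 0.05 = 19.7 m
Step 3: Linear density = 15.14 mg / 19.7 m = 0.7685 mg/m
Step 4: fineness = 0.7685 * 1000 = 768.5 mtex

768.5 mtex


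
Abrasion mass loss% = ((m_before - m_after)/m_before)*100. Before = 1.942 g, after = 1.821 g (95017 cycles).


Formula: Mass loss% = ((m_before - m_after) / m_before) * 100
Step 1: Mass loss = 1.942 - 1.821 = 0.121 g
Step 2: Ratio = 0.121 / 1.942 = 0.0623069
Step 3: Mass loss% = 0.0623069 * 100 = 6.23069% ≈ 6.23%

6.23%


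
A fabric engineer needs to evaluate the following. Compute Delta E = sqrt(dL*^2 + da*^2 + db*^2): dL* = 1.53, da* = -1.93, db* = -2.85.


Formula: Delta E = sqrt(dL*^2 + da*^2 + db*^2)
Step 1: dL*^2 = 1.53^2 = 2.3409
Step 2: da*^2 = (-1.93)^2 = 3.7249
Step 3: db*^2 = (-2.85)^2 = 8.1225
Step 4: Sum = 2.3409 + 3.7249 + 8.1225 = 14.1883
Step 5: Delta E = sqrt(14.1883) = 3.77

3.77 Delta E


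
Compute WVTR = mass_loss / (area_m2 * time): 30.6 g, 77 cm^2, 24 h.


Formula: WVTR = mass_loss / (area * time)
Step 1: Convert area: 77 cm^2 = 0.0077 m^2
Step 2: WVTR = 30.6 g / (0.0077 m^2 * 24 h)
Step 3: WVTR = 30.6 / 0.1848 = 165.6 g/m^2/h

165.6 g/m^2/h


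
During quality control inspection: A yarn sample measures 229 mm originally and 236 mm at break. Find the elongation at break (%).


Formula: Elongation (%) = ((L_break - L0) / L0) * 100
Step 1: Extension = 236 - 229 = 7 mm
Step 2: Elongation = (7 / 229) * 100
Step 3: Elongation = 0.030568 * 100 = 3.0568% ≈ 3.1%

3.1%


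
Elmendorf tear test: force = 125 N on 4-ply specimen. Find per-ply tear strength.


Formula: Per-ply strength = Total force / Number of plies
Per-ply = 125 N / 4
Per-ply = 31.25 N

31.25 N


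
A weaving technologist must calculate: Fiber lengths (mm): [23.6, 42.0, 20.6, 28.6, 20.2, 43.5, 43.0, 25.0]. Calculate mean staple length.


Formula: Mean = sum of lengths / count
Sum = 23.6 + 42.0 + 20.6 + 28.6 + 20.2 + 43.5 + 43.0 + 25.0
Sum = 246.5 mm
Mean = 246.5 / 8 = 30.81 mm

30.81 mm


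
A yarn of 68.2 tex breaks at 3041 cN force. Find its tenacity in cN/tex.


Formula: Tenacity = Breaking force / Linear density
Tenacity = 3041 cN / 68.2 tex
Tenacity = 44.59 cN/tex

44.59 cN/tex


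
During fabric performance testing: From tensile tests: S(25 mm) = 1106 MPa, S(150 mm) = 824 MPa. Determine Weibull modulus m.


Formula: m = ln(L1/L2) / ln(S2/S1)
Step 1: ln(L1/L2) = ln(25/150) = -1.79176
Step 2: S2/S1 = 824/1106 = 0.74503
Step 3: ln(S2/S1) = ln(0.74503) = -0.29433
Step 4: m = -1.79176 / -0.29433 = 6.09

6.09 (Weibull m)


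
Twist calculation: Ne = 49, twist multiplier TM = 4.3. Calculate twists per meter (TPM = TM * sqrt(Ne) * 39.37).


Formula: TPM = TM * sqrt(Ne) * 39.37
Step 1: sqrt(Ne) = sqrt(49) = 7
Step 2: TM * sqrt(Ne) = 4.3 * 7 = 30.1
Step 3: TPM = 30.1 * 39.37 = 1185 twists/m

1185 twists/m


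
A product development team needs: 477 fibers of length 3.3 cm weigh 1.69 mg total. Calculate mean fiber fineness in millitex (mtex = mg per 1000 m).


Formula: fineness (mtex) = mass (mg) / total length (km) = (mass_mg / total_length_m) * 1000
Step 1: Convert fiber length: 3.3 cm = 0.033 m
Step 2: Total fiber length = 477 * 0.033 = 15.741 m
Step 3: Linear density = 1.69 mg / 15.741 m = 0.1074 mg/m
Step 4: fineness = 0.1074 * 1000 = 107.4 mtex

107.4 mtex


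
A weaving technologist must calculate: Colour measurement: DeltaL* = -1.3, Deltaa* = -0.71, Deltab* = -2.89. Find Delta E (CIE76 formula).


Formula: Delta E = sqrt(dL*^2 + da*^2 + db*^2)
Step 1: dL*^2 = (-1.3)^2 = 1.69
Step 2: da*^2 = (-0.71)^2 = 0.5041
Step 3: db*^2 = (-2.89)^2 = 8.3521
Step 4: Sum = 1.69 + 0.5041 + 8.3521 = 10.5462
Step 5: Delta E = sqrt(10.5462) = 3.25

3.25 Delta E


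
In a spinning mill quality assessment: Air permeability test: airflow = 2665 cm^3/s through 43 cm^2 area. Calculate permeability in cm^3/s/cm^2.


Formula: Air Permeability = Airflow / Test Area
AP = 2665 cm^3/s / 43 cm^2
AP = 62.0 cm^3/s/cm^2

62.0 cm^3/s/cm^2


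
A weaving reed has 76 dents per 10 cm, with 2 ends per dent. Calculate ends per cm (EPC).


Formula: EPC = (dents per 10 cm * ends per dent) / 10
Step 1: Total ends per 10 cm = 76 * 2 = 152
Step 2: EPC = 152 / 10 = 15.2 ends/cm

15.2 ends/cm


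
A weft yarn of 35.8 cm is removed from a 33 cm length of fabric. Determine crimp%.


Formula: Crimp% = ((L_yarn - L_fabric) / L_fabric) * 100
Step 1: Extension = 35.8 - 33 = 2.8 cm
Step 2: Crimp% = (2.8 / 33) * 100
Step 3: Crimp% = 0.084848 * 100 = 8.4848% ≈ 8.5%

8.5%


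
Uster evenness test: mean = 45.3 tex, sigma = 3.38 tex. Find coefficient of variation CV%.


Formula: CV% = (standard deviation / mean) * 100
Step 1: Ratio = 3.38 / 45.3 = 0.074614
Step 2: CV% = 0.074614 * 100 = 7.4614% ≈ 7.5%

7.5%


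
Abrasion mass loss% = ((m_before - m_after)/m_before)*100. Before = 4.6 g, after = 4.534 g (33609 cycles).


Formula: Mass loss% = ((m_before - m_after) / m_before) * 100
Step 1: Mass loss = 4.6 - 4.534 = 0.066 g
Step 2: Ratio = 0.066 / 4.6 = 0.0143478
Step 3: Mass loss% = 0.0143478 * 100 = 1.43478% ≈ 1.43%

1.43%


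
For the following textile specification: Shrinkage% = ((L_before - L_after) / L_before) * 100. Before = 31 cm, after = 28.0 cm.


Formula: Shrinkage% = ((L_before - L_after) / L_before) * 100
Step 1: Shrinkage = 31 - 28.0 = 3.0 cm
Step 2: Shrinkage% = (3.0 / 31) * 100
Step 3: Shrinkage% = 0.096774 * 100 = 9.6774% ≈ 9.7%

9.7%


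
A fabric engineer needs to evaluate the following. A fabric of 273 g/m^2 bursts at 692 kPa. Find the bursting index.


Formula: Bursting Index = Bursting Strength / Fabric GSM
BI = 692 kPa / 273 g/m^2
BI = 2.535 kPa/(g/m^2)

2.535 kPa/(g/m^2)


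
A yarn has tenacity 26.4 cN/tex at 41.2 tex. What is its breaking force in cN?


Formula: Breaking force = Tenacity * Linear density
F = 26.4 cN/tex * 41.2 tex
F = 1087.68 cN

1087.68 cN


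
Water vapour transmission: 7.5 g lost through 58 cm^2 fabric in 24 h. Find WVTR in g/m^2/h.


Formula: WVTR = mass_loss / (area * time)
Step 1: Convert area: 58 cm^2 = 0.0058 m^2
Step 2: WVTR = 7.5 g / (0.0058 m^2 * 24 h)
Step 3: WVTR = 7.5 / 0.1392 = 53.9 g/m^2/h

53.9 g/m^2/h


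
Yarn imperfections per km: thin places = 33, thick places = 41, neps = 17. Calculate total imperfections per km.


Formula: Total = thin places + thick places + neps
Total = 33 + 41 + 17
Total = 91 imperfections/km

91 imperfections/km


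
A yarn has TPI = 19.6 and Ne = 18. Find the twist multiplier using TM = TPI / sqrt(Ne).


Formula: TM = TPI / sqrt(Ne)
Step 1: sqrt(Ne) = sqrt(18) = 4.2426
Step 2: TM = 19.6 / 4.2426 = 4.62

4.62 TM


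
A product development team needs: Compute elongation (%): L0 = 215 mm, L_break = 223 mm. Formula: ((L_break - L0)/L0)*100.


Formula: Elongation (%) = ((L_break - L0) / L0) * 100
Step 1: Extension = 223 - 215 = 8 mm
Step 2: Elongation = (8 / 215) * 100
Step 3: Elongation = 0.037209 * 100 = 3.7209% ≈ 3.7%

3.7%


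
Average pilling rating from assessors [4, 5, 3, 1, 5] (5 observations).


Formula: Mean = sum / count
Sum = 4 + 5 + 3 + 1 + 5 = 18
Mean = 18 / 5 = 3.6

3.6


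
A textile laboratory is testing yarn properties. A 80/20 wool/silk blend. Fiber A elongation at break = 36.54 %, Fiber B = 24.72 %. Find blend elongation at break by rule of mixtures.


Formula: Blend property = (fraction_A * property_A) + (fraction_B * property_B)
Step 1: Contribution A = 80/100 * 36.54 % = 29.232 %
Step 2: Contribution B = 20/100 * 24.72 % = 4.944 %
Step 3: Blend elongation at break = 29.232 + 4.944 = 34.176 %

34.176 %


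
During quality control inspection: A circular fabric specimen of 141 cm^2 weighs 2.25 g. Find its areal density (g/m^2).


Formula: GSM = mass_g / area_m2
Step 1: Convert area: 141 cm^2 = 141 / 10000 = 0.0141 m^2
Step 2: GSM = 2.25 g / 0.0141 m^2 = 159.6 g/m^2

159.6 g/m^2


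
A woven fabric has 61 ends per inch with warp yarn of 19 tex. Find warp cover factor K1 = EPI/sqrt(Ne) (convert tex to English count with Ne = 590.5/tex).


Formula: K1 = EPI / sqrt(Ne), with Ne = 590.5 / tex_warp
Step 1: Ne = 590.5 / 19 = 31.079
Step 2: sqrt(Ne) = sqrt(31.079) = 5.5749
Step 3: K1 = 61 / 5.5749 = 10.9

10.9


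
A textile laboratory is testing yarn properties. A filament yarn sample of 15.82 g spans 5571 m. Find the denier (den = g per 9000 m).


Formula: den = (mass_g / length_m) * 9000
Substituting: den = (15.82 / 5571) * 9000
Intermediate: 15.82 / 5571 = 0.00283971 g/m
den = 0.00283971 * 9000 = 25.6 denier

25.6 denier


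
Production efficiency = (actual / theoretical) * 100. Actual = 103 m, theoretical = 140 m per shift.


Formula: Efficiency% = (Actual output / Theoretical output) * 100
Efficiency% = (103 / 140) * 100
Efficiency% = 0.735714 * 100 = 73.5714% ≈ 73.6%

73.6%


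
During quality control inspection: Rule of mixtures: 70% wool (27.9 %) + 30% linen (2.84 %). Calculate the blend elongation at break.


Formula: Blend property = (fraction_A * property_A) + (fraction_B * property_B)
Step 1: Contribution A = 70/100 * 27.9 % = 19.53 %
Step 2: Contribution B = 30/100 * 2.84 % = 0.852 %
Step 3: Blend elongation at break = 19.53 + 0.852 = 20.382 %

20.382 %


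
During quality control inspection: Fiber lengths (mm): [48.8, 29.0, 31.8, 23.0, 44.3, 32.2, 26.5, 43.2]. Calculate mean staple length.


Formula: Mean = sum of lengths / count
Sum = 48.8 + 29.0 + 31.8 + 23.0 + 44.3 + 32.2 + 26.5 + 43.2
Sum = 278.8 mm
Mean = 278.8 / 8 = 34.85 mm

34.85 mm


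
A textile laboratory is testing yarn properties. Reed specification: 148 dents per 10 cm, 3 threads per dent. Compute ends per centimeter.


Formula: EPC = (dents per 10 cm * ends per dent) / 10
Step 1: Total ends per 10 cm = 148 * 3 = 444
Step 2: EPC = 444 / 10 = 44.4 ends/cm

44.4 ends/cm


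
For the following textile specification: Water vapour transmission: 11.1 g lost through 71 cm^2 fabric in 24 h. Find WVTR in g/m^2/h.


Formula: WVTR = mass_loss / (area * time)
Step 1: Convert area: 71 cm^2 = 0.0071 m^2
Step 2: WVTR = 11.1 g / (0.0071 m^2 * 24 h)
Step 3: WVTR = 11.1 / 0.1704 = 65.1 g/m^2/h

65.1 g/m^2/h


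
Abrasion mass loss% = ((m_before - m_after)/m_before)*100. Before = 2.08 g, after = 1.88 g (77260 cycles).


Formula: Mass loss% = ((m_before - m_after) / m_before) * 100
Step 1: Mass loss = 2.08 - 1.88 = 0.2 g
Step 2: Ratio = 0.2 / 2.08 = 0.0961538
Step 3: Mass loss% = 0.0961538 * 100 = 9.61538% ≈ 9.62%

9.62%


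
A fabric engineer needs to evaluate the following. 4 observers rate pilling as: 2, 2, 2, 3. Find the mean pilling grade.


Formula: Mean = sum / count
Sum = 2 + 2 + 2 + 3 = 9
Mean = 9 / 4 = 2.3

2.3


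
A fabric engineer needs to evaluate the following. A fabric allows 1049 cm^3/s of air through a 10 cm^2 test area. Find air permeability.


Formula: Air Permeability = Airflow / Test Area
AP = 1049 cm^3/s / 10 cm^2
AP = 104.9 cm^3/s/cm^2

104.9 cm^3/s/cm^2


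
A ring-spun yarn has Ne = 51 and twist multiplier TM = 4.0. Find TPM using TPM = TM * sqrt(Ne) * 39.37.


Formula: TPM = TM * sqrt(Ne) * 39.37
Step 1: sqrt(Ne) = sqrt(51) = 7.1414
Step 2: TM * sqrt(Ne) = 4.0 * 7.1414 = 28.5656
Step 3: TPM = 28.5656 * 39.37 = 1125 twists/m

1125 twists/m


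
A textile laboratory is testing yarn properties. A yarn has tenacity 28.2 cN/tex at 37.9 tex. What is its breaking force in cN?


Formula: Breaking force = Tenacity * Linear density
F = 28.2 cN/tex * 37.9 tex
F = 1068.78 cN

1068.78 cN


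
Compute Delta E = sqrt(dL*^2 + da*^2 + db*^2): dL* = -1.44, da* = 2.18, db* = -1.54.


Formula: Delta E = sqrt(dL*^2 + da*^2 + db*^2)
Step 1: dL*^2 = (-1.44)^2 = 2.0736
Step 2: da*^2 = 2.18^2 = 4.7524
Step 3: db*^2 = (-1.54)^2 = 2.3716
Step 4: Sum = 2.0736 + 4.7524 + 2.3716 = 9.1976
Step 5: Delta E = sqrt(9.1976) = 3.03

3.03 Delta E


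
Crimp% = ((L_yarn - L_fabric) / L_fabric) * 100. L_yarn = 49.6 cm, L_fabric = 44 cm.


Formula: Crimp% = ((L_yarn - L_fabric) / L_fabric) * 100
Step 1: Extension = 49.6 - 44 = 5.6 cm
Step 2: Crimp% = (5.6 / 44) * 100
Step 3: Crimp% = 0.127273 * 100 = 12.7273% ≈ 12.7%

12.7%


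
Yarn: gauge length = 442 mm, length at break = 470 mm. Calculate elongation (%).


Formula: Elongation (%) = ((L_break - L0) / L0) * 100
Step 1: Extension = 470 - 442 = 28 mm
Step 2: Elongation = (28 / 442) * 100
Step 3: Elongation = 0.063348 * 100 = 6.3348% ≈ 6.3%

6.3%


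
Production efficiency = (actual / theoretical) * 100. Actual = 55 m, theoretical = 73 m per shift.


Formula: Efficiency% = (Actual output / Theoretical output) * 100
Efficiency% = (55 / 73) * 100
Efficiency% = 0.753425 * 100 = 75.3425% ≈ 75.3%

75.3%


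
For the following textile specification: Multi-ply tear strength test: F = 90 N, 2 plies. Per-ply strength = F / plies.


Formula: Per-ply strength = Total force / Number of plies
Per-ply = 90 N / 2
Per-ply = 45 N

45 N


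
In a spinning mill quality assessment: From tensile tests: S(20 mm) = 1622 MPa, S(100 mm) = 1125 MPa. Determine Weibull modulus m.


Formula: m = ln(L1/L2) / ln(S2/S1)
Step 1: ln(L1/L2) = ln(20/100) = -1.60944
Step 2: S2/S1 = 1125/1622 = 0.69359
Step 3: ln(S2/S1) = ln(0.69359) = -0.36587
Step 4: m = -1.60944 / -0.36587 = 4.40

4.40 (Weibull m)


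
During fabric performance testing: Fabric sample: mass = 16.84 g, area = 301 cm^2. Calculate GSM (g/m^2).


Formula: GSM = mass_g / area_m2
Step 1: Convert area: 301 cm^2 = 301 / 10000 = 0.0301 m^2
Step 2: GSM = 16.84 g / 0.0301 m^2 = 559.5 g/m^2

559.5 g/m^2


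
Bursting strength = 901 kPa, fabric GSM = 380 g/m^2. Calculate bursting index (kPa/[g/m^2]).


Formula: Bursting Index = Bursting Strength / Fabric GSM
BI = 901 kPa / 380 g/m^2
BI = 2.371 kPa/(g/m^2)

2.371 kPa/(g/m^2)


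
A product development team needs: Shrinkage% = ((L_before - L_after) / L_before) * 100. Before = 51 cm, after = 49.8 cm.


Formula: Shrinkage% = ((L_before - L_after) / L_before) * 100
Step 1: Shrinkage = 51 - 49.8 = 1.2 cm
Step 2: Shrinkage% = (1.2 / 51) * 100
Step 3: Shrinkage% = 0.023529 * 100 = 2.3529% ≈ 2.4%

2.4%


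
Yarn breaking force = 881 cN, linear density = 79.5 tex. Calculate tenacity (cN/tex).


Formula: Tenacity = Breaking force / Linear density
Tenacity = 881 cN / 79.5 tex
Tenacity = 11.08 cN/tex

11.08 cN/tex


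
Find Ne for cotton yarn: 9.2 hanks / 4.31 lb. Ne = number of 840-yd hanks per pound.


Formula: Ne = hanks / mass_lb
Substituting: Ne = 9.2 / 4.31
Ne = 2.1

2.1 Ne


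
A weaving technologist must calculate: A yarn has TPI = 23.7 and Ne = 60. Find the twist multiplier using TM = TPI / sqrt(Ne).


Formula: TM = TPI / sqrt(Ne)
Step 1: sqrt(Ne) = sqrt(60) = 7.746
Step 2: TM = 23.7 / 7.746 = 3.06

3.06 TM


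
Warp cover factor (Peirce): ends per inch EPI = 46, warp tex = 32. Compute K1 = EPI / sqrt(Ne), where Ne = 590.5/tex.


Formula: K1 = EPI / sqrt(Ne), with Ne = 590.5 / tex_warp
Step 1: Ne = 590.5 / 32 = 18.453
Step 2: sqrt(Ne) = sqrt(18.453) = 4.2957
Step 3: K1 = 46 / 4.2957 = 10.7

10.7


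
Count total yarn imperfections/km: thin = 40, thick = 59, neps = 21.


Formula: Total = thin places + thick places + neps
Total = 40 + 59 + 21
Total = 120 imperfections/km

120 imperfections/km


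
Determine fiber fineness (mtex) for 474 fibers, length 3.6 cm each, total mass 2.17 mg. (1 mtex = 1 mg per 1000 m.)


Formula: fineness (mtex) = mass (mg) / total length (km) = (mass_mg / total_length_m) * 1000
Step 1: Convert fiber length: 3.6 cm = 0.036 m
Step 2: Total fiber length = 474 * 0.036 = 17.064 m
Step 3: Linear density = 2.17 mg / 17.064 m = 0.1272 mg/m
Step 4: fineness = 0.1272 * 1000 = 127.2 mtex

127.2 mtex


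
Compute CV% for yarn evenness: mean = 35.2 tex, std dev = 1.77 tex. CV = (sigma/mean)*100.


Formula: CV% = (standard deviation / mean) * 100
Step 1: Ratio = 1.77 / 35.2 = 0.050284
Step 2: CV% = 0.050284 * 100 = 5.0284% ≈ 5.0%

5.0%


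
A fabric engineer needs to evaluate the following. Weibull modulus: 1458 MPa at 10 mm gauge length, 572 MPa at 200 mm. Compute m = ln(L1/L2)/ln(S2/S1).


Formula: m = ln(L1/L2) / ln(S2/S1)
Step 1: ln(L1/L2) = ln(10/200) = -2.99573
Step 2: S2/S1 = 572/1458 = 0.39232
Step 3: ln(S2/S1) = ln(0.39232) = -0.93568
Step 4: m = -2.99573 / -0.93568 = 3.20

3.20 (Weibull m)


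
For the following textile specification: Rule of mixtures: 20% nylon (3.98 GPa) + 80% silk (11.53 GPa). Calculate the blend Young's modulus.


Formula: Blend property = (fraction_A * property_A) + (fraction_B * property_B)
Step 1: Contribution A = 20/100 * 3.98 GPa = 0.796 GPa
Step 2: Contribution B = 80/100 * 11.53 GPa = 9.224 GPa
Step 3: Blend Young's modulus = 0.796 + 9.224 = 10.02 GPa

10.02 GPa


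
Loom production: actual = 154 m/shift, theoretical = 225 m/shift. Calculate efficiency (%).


Formula: Efficiency% = (Actual output / Theoretical output) * 100
Efficiency% = (154 / 225) * 100
Efficiency% = 0.684444 * 100 = 68.4444% ≈ 68.4%

68.4%


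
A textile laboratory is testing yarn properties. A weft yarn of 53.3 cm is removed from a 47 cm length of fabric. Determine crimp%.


Formula: Crimp% = ((L_yarn - L_fabric) / L_fabric) * 100
Step 1: Extension = 53.3 - 47 = 6.3 cm
Step 2: Crimp% = (6.3 / 47) * 100
Step 3: Crimp% = 0.134043 * 100 = 13.4043% ≈ 13.4%

13.4%


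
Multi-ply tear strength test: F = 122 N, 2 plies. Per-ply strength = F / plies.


Formula: Per-ply strength = Total force / Number of plies
Per-ply = 122 N / 2
Per-ply = 61 N

61 N


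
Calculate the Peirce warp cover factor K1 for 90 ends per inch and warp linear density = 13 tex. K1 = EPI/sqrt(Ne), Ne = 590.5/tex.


Formula: K1 = EPI / sqrt(Ne), with Ne = 590.5 / tex_warp
Step 1: Ne = 590.5 / 13 = 45.423
Step 2: sqrt(Ne) = sqrt(45.423) = 6.7397
Step 3: K1 = 90 / 6.7397 = 13.4

13.4


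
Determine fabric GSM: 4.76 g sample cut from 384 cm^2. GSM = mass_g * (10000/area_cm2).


Formula: GSM = mass_g / area_m2
Step 1: Convert area: 384 cm^2 = 384 / 10000 = 0.0384 m^2
Step 2: GSM = 4.76 g / 0.0384 m^2 = 124.0 g/m^2

124.0 g/m^2


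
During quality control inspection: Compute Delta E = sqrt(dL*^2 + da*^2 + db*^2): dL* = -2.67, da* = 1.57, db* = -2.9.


Formula: Delta E = sqrt(dL*^2 + da*^2 + db*^2)
Step 1: dL*^2 = (-2.67)^2 = 7.1289
Step 2: da*^2 = 1.57^2 = 2.4649
Step 3: db*^2 = (-2.9)^2 = 8.41
Step 4: Sum = 7.1289 + 2.4649 + 8.41 = 18.0038
Step 5: Delta E = sqrt(18.0038) = 4.24

4.24 Delta E


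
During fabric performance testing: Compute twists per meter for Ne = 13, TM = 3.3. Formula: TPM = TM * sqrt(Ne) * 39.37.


Formula: TPM = TM * sqrt(Ne) * 39.37
Step 1: sqrt(Ne) = sqrt(13) = 3.6056
Step 2: TM * sqrt(Ne) = 3.3 * 3.6056 = 11.8985
Step 3: TPM = 11.8985 * 39.37 = 468 twists/m

468 twists/m


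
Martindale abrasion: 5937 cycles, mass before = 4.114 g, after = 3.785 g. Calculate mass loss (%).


Formula: Mass loss% = ((m_before - m_after) / m_before) * 100
Step 1: Mass loss = 4.114 - 3.785 = 0.329 g
Step 2: Ratio = 0.329 / 4.114 = 0.0799708
Step 3: Mass loss% = 0.0799708 * 100 = 7.99708% ≈ 8.00%

8.00%


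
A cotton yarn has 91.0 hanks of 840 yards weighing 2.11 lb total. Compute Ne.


Formula: Ne = hanks / mass_lb
Substituting: Ne = 91.0 / 2.11
Ne = 43.1

43.1 Ne


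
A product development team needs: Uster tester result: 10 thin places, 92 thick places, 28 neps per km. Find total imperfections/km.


Formula: Total = thin places + thick places + neps
Total = 10 + 92 + 28
Total = 130 imperfections/km

130 imperfections/km


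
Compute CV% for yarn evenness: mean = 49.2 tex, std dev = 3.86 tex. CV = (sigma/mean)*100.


Formula: CV% = (standard deviation / mean) * 100
Step 1: Ratio = 3.86 / 49.2 = 0.078455
Step 2: CV% = 0.078455 * 100 = 7.8455% ≈ 7.8%

7.8%


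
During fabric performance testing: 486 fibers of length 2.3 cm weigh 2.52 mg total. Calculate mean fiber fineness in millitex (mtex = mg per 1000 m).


Formula: fineness (mtex) = mass (mg) / total length (km) = (mass_mg / total_length_m) * 1000
Step 1: Convert fiber length: 2.3 cm = 0.023 m
Step 2: Total fiber length = 486 * 0.023 = 11.178 m
Step 3: Linear density = 2.52 mg / 11.178 m = 0.2254 mg/m
Step 4: fineness = 0.2254 * 1000 = 225.4 mtex

225.4 mtex


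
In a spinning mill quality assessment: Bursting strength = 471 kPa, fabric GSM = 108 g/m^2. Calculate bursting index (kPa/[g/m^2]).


Formula: Bursting Index = Bursting Strength / Fabric GSM
BI = 471 kPa / 108 g/m^2
BI = 4.361 kPa/(g/m^2)

4.361 kPa/(g/m^2)


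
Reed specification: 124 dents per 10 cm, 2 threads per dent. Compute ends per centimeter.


Formula: EPC = (dents per 10 cm * ends per dent) / 10
Step 1: Total ends per 10 cm = 124 * 2 = 248
Step 2: EPC = 248 / 10 = 24.8 ends/cm

24.8 ends/cm


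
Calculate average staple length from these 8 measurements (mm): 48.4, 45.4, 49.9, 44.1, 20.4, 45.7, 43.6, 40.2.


Formula: Mean = sum of lengths / count
Sum = 48.4 + 45.4 + 49.9 + 44.1 + 20.4 + 45.7 + 43.6 + 40.2
Sum = 337.7 mm
Mean = 337.7 / 8 = 42.21 mm

42.21 mm


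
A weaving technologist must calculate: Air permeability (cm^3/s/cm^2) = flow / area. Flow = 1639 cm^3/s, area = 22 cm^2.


Formula: Air Permeability = Airflow / Test Area
AP = 1639 cm^3/s / 22 cm^2
AP = 74.5 cm^3/s/cm^2

74.5 cm^3/s/cm^2


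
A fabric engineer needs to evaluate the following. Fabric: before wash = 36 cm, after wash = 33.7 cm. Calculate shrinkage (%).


Formula: Shrinkage% = ((L_before - L_after) / L_before) * 100
Step 1: Shrinkage = 36 - 33.7 = 2.3 cm
Step 2: Shrinkage% = (2.3 / 36) * 100
Step 3: Shrinkage% = 0.063889 * 100 = 6.3889% ≈ 6.4%

6.4%


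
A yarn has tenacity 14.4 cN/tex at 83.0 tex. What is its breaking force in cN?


Formula: Breaking force = Tenacity * Linear density
F = 14.4 cN/tex * 83.0 tex
F = 1195.20 cN

1195.20 cN


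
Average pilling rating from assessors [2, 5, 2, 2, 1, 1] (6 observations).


Formula: Mean = sum / count
Sum = 2 + 5 + 2 + 2 + 1 + 1 = 13
Mean = 13 / 6 = 2.2

2.2


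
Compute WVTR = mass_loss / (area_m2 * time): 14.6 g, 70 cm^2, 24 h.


Formula: WVTR = mass_loss / (area * time)
Step 1: Convert area: 70 cm^2 = 0.007 m^2
Step 2: WVTR = 14.6 g / (0.007 m^2 * 24 h)
Step 3: WVTR = 14.6 / 0.168 = 86.9 g/m^2/h

86.9 g/m^2/h


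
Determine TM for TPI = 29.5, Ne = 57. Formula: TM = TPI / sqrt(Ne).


Formula: TM = TPI / sqrt(Ne)
Step 1: sqrt(Ne) = sqrt(57) = 7.5498
Step 2: TM = 29.5 / 7.5498 = 3.91

3.91 TM


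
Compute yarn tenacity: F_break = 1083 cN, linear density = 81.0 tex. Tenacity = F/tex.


Formula: Tenacity = Breaking force / Linear density
Tenacity = 1083 cN / 81.0 tex
Tenacity = 13.37 cN/tex

13.37 cN/tex


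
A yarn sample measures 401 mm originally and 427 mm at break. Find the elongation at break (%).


Formula: Elongation (%) = ((L_break - L0) / L0) * 100
Step 1: Extension = 427 - 401 = 26 mm
Step 2: Elongation = (26 / 401) * 100
Step 3: Elongation = 0.064838 * 100 = 6.4838% ≈ 6.5%

6.5%


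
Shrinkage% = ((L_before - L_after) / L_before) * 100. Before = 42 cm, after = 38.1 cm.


Formula: Shrinkage% = ((L_before - L_after) / L_before) * 100
Step 1: Shrinkage = 42 - 38.1 = 3.9 cm
Step 2: Shrinkage% = (3.9 / 42) * 100
Step 3: Shrinkage% = 0.092857 * 100 = 9.2857% ≈ 9.3%

9.3%


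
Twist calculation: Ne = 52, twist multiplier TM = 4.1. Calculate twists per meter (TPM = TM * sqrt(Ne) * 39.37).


Formula: TPM = TM * sqrt(Ne) * 39.37
Step 1: sqrt(Ne) = sqrt(52) = 7.2111
Step 2: TM * sqrt(Ne) = 4.1 * 7.2111 = 29.5655
Step 3: TPM = 29.5655 * 39.37 = 1164 twists/m

1164 twists/m


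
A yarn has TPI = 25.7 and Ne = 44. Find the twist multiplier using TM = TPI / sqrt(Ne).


Formula: TM = TPI / sqrt(Ne)
Step 1: sqrt(Ne) = sqrt(44) = 6.6332
Step 2: TM = 25.7 / 6.6332 = 3.87

3.87 TM


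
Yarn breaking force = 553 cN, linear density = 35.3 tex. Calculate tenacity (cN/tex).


Formula: Tenacity = Breaking force / Linear density
Tenacity = 553 cN / 35.3 tex
Tenacity = 15.67 cN/tex

15.67 cN/tex


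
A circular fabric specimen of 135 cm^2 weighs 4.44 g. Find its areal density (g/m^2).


Formula: GSM = mass_g / area_m2
Step 1: Convert area: 135 cm^2 = 135 / 10000 = 0.0135 m^2
Step 2: GSM = 4.44 g / 0.0135 m^2 = 328.9 g/m^2

328.9 g/m^2


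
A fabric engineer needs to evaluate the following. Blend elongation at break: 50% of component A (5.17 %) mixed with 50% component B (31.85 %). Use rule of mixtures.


Formula: Blend property = (fraction_A * property_A) + (fraction_B * property_B)
Step 1: Contribution A = 50/100 * 5.17 % = 2.585 %
Step 2: Contribution B = 50/100 * 31.85 % = 15.925 %
Step 3: Blend elongation at break = 2.585 + 15.925 = 18.51 %

18.51 %


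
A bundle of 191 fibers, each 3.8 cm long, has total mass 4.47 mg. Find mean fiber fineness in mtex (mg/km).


Formula: fineness (mtex) = mass (mg) / total length (km) = (mass_mg / total_length_m) * 1000
Step 1: Convert fiber length: 3.8 cm = 0.038 m
Step 2: Total fiber length = 191 * 0.038 = 7.258 m
Step 3: Linear density = 4.47 mg / 7.258 m = 0.6159 mg/m
Step 4: fineness = 0.6159 * 1000 = 615.9 mtex

615.9 mtex


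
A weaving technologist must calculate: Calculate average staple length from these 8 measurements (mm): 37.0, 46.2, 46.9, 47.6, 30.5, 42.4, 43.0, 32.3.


Formula: Mean = sum of lengths / count
Sum = 37.0 + 46.2 + 46.9 + 47.6 + 30.5 + 42.4 + 43.0 + 32.3
Sum = 325.9 mm
Mean = 325.9 / 8 = 40.74 mm

40.74 mm


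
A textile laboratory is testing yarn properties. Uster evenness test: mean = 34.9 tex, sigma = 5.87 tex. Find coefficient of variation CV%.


Formula: CV% = (standard deviation / mean) * 100
Step 1: Ratio = 5.87 / 34.9 = 0.168195
Step 2: CV% = 0.168195 * 100 = 16.8195% ≈ 16.8%

16.8%


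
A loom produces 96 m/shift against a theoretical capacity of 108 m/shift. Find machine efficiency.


Formula: Efficiency% = (Actual output / Theoretical output) * 100
Efficiency% = (96 / 108) * 100
Efficiency% = 0.888889 * 100 = 88.8889% ≈ 88.9%

88.9%


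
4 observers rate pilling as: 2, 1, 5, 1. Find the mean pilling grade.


Formula: Mean = sum / count
Sum = 2 + 1 + 5 + 1 = 9
Mean = 9 / 4 = 2.3

2.3


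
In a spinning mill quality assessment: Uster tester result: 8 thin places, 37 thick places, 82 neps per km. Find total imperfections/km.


Formula: Total = thin places + thick places + neps
Total = 8 + 37 + 82
Total = 127 imperfections/km

127 imperfections/km


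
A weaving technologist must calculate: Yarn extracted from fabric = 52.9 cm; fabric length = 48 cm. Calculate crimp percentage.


Formula: Crimp% = ((L_yarn - L_fabric) / L_fabric) * 100
Step 1: Extension = 52.9 - 48 = 4.9 cm
Step 2: Crimp% = (4.9 / 48) * 100
Step 3: Crimp% = 0.102083 * 100 = 10.2083% ≈ 10.2%

10.2%


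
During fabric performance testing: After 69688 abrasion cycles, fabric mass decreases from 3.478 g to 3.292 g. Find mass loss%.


Formula: Mass loss% = ((m_before - m_after) / m_before) * 100
Step 1: Mass loss = 3.478 - 3.292 = 0.186 g
Step 2: Ratio = 0.186 / 3.478 = 0.053479
Step 3: Mass loss% = 0.053479 * 100 = 5.3479% ≈ 5.35%

5.35%


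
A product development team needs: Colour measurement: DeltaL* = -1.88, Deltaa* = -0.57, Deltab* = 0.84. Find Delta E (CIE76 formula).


Formula: Delta E = sqrt(dL*^2 + da*^2 + db*^2)
Step 1: dL*^2 = (-1.88)^2 = 3.5344
Step 2: da*^2 = (-0.57)^2 = 0.3249
Step 3: db*^2 = 0.84^2 = 0.7056
Step 4: Sum = 3.5344 + 0.3249 + 0.7056 = 4.5649
Step 5: Delta E = sqrt(4.5649) = 2.14

2.14 Delta E


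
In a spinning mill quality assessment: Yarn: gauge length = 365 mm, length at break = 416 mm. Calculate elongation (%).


Formula: Elongation (%) = ((L_break - L0) / L0) * 100
Step 1: Extension = 416 - 365 = 51 mm
Step 2: Elongation = (51 / 365) * 100
Step 3: Elongation = 0.139726 * 100 = 13.9726% ≈ 14.0%

14.0%


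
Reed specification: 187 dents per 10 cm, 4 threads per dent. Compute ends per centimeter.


Formula: EPC = (dents per 10 cm * ends per dent) / 10
Step 1: Total ends per 10 cm = 187 * 4 = 748
Step 2: EPC = 748 / 10 = 74.8 ends/cm

74.8 ends/cm


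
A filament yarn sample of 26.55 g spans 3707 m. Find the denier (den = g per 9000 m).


Formula: den = (mass_g / length_m) * 9000
Substituting: den = (26.55 / 3707) * 9000
Intermediate: 26.55 / 3707 = 0.00716213 g/m
den = 0.00716213 * 9000 = 64.5 denier

64.5 denier


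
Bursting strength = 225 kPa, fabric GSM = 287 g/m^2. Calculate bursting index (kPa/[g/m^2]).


Formula: Bursting Index = Bursting Strength / Fabric GSM
BI = 225 kPa / 287 g/m^2
BI = 0.784 kPa/(g/m^2)

0.784 kPa/(g/m^2)


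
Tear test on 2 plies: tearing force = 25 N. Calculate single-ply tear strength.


Formula: Per-ply strength = Total force / Number of plies
Per-ply = 25 N / 2
Per-ply = 12.5 N

12.5 N


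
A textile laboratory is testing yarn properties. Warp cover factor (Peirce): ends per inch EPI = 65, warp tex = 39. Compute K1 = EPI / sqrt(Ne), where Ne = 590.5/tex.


Formula: K1 = EPI / sqrt(Ne), with Ne = 590.5 / tex_warp
Step 1: Ne = 590.5 / 39 = 15.141
Step 2: sqrt(Ne) = sqrt(15.141) = 3.8911
Step 3: K1 = 65 / 3.8911 = 16.7

16.7


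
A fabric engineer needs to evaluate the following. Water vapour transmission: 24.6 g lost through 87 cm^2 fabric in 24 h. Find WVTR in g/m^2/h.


Formula: WVTR = mass_loss / (area * time)
Step 1: Convert area: 87 cm^2 = 0.0087 m^2
Step 2: WVTR = 24.6 g / (0.0087 m^2 * 24 h)
Step 3: WVTR = 24.6 / 0.2088 = 117.8 g/m^2/h

117.8 g/m^2/h


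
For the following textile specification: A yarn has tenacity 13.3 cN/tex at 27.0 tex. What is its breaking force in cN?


Formula: Breaking force = Tenacity * Linear density
F = 13.3 cN/tex * 27.0 tex
F = 359.10 cN

359.10 cN


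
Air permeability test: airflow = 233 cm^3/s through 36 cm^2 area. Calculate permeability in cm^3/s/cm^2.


Formula: Air Permeability = Airflow / Test Area
AP = 233 cm^3/s / 36 cm^2
AP = 6.5 cm^3/s/cm^2

6.5 cm^3/s/cm^2


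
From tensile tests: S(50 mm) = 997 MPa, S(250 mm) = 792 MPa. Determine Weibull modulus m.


Formula: m = ln(L1/L2) / ln(S2/S1)
Step 1: ln(L1/L2) = ln(50/250) = -1.60944
Step 2: S2/S1 = 792/997 = 0.79438
Step 3: ln(S2/S1) = ln(0.79438) = -0.23019
Step 4: m = -1.60944 / -0.23019 = 6.99

6.99 (Weibull m)


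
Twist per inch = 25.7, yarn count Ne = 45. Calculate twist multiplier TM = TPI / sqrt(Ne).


Formula: TM = TPI / sqrt(Ne)
Step 1: sqrt(Ne) = sqrt(45) = 6.7082
Step 2: TM = 25.7 / 6.7082 = 3.83

3.83 TM


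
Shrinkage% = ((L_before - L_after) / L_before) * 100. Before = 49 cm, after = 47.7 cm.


Formula: Shrinkage% = ((L_before - L_after) / L_before) * 100
Step 1: Shrinkage = 49 - 47.7 = 1.3 cm
Step 2: Shrinkage% = (1.3 / 49) * 100
Step 3: Shrinkage% = 0.026531 * 100 = 2.6531% ≈ 2.7%

2.7%


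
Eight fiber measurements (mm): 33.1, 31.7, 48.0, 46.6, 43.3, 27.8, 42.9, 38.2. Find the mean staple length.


Formula: Mean = sum of lengths / count
Sum = 33.1 + 31.7 + 48.0 + 46.6 + 43.3 + 27.8 + 42.9 + 38.2
Sum = 311.6 mm
Mean = 311.6 / 8 = 38.95 mm

38.95 mm


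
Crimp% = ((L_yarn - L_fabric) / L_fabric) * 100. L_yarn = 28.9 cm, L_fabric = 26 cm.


Formula: Crimp% = ((L_yarn - L_fabric) / L_fabric) * 100
Step 1: Extension = 28.9 - 26 = 2.9 cm
Step 2: Crimp% = (2.9 / 26) * 100
Step 3: Crimp% = 0.111538 * 100 = 11.1538% ≈ 11.2%

11.2%
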